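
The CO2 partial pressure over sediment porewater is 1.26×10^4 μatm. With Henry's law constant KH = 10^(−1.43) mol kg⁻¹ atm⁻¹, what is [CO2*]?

[CO2*] = 468 μmol/kg

KH = 10^(−1.43) = 3.715×10^-2 mol kg⁻¹ atm⁻¹
[CO2*] = KH · pCO2 = 3.715×10^-2 × 1.26×10^4×10^-6 atm = 4.68×10^-4 mol/kg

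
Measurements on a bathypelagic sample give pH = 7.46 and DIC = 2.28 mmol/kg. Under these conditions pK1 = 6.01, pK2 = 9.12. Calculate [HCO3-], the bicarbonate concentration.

α₁ = 1 / (1 + [H⁺]/K1 + K2/[H⁺]) = 1 / (1 + 10^-1.45 + 10^-1.66)
   = 1 / (1 + 0.035481 + 0.021878) = 1/1.0574 = 0.9458
[HCO3⁻] = α₁ × DIC = 0.9458 × 2.28 = 2.16 mmol/kg

[HCO3⁻] = 2.16 mmol/kg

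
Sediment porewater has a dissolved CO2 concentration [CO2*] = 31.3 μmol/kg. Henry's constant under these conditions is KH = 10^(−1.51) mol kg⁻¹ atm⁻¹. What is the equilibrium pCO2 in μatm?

pCO2 = 1010 μatm

KH = 10^(−1.51) = 3.090×10^-2 mol kg⁻¹ atm⁻¹
pCO2 = [CO2*]/KH = 31.3×10^-6 / 3.090×10^-2 = 1.01×10^-3 atm = 1010 μatm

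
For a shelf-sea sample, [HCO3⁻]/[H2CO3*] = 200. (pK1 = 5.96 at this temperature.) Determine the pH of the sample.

From K1 = [H⁺][HCO3⁻]/[H2CO3*]:  pH = pK1 + log₁₀([HCO3⁻]/[H2CO3*])
log₁₀(200) = +2.301
pH = 5.96 + (+2.301) = 8.26

pH = 8.26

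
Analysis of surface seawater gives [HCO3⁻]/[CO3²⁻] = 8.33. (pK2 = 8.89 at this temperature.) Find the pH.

pH = 7.97

From K2 = [H⁺][CO3²⁻]/[HCO3⁻]:  pH = pK2 − log₁₀([HCO3⁻]/[CO3²⁻])
log₁₀(8.33) = +0.921
pH = 8.89 − (+0.921) = 7.97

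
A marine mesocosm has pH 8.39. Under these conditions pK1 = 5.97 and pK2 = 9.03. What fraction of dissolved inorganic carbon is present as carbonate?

α₂ = 0.186

α₂ = 1 / (1 + [H⁺]/K2 + [H⁺]²/(K1K2)) = 1 / (1 + 10^+0.64 + 10^-1.78)
   = 1 / (1 + 4.3652 + 0.016596) = 1/5.3818 = 0.1858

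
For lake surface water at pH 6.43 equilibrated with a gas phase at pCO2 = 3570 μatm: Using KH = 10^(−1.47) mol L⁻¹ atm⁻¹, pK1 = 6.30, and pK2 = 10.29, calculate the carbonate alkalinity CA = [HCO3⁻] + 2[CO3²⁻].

[CO2*] = KH · pCO2 = 10^(−1.47) × 3570×10^-6 = 1.210×10^-4 mol/L
α₀ = 1/(1 + K1/[H⁺] + K1K2/[H⁺]²) = 1/(1 + 10^+0.13 + 10^-3.73) = 0.4257
DIC = [CO2*]/α₀ = 1.210×10^-4 / 0.4257 = 0.2842 mmol/L
CA = (α₁ + 2α₂)·DIC = (0.5742 + 2×7.927×10^-5) × 0.2842 = 0.163 mmol/L

CA = 0.163 mmol/L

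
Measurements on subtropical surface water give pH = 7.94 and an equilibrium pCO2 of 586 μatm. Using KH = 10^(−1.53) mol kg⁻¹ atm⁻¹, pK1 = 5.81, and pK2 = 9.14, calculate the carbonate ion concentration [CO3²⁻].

[CO3²⁻] = 0.147 mmol/kg

[CO2*] = KH · pCO2 = 10^(−1.53) × 586×10^-6 = 1.729×10^-5 mol/kg
α₀ = 1/(1 + K1/[H⁺] + K1K2/[H⁺]²) = 1/(1 + 10^+2.13 + 10^+0.93) = 0.006925
DIC = [CO2*]/α₀ = 1.729×10^-5 / 0.006925 = 2.497 mmol/kg
[CO3²⁻] = α₂·DIC; α₂ = 0.05894, so [CO3²⁻] = 0.05894 × 2.497 = 0.147 mmol/kg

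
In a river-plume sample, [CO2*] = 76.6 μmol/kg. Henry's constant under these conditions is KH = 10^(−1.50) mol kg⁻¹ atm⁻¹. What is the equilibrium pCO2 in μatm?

KH = 10^(−1.50) = 3.162×10^-2 mol kg⁻¹ atm⁻¹
pCO2 = [CO2*]/KH = 76.6×10^-6 / 3.162×10^-2 = 2.42×10^-3 atm = 2420 μatm

pCO2 = 2420 μatm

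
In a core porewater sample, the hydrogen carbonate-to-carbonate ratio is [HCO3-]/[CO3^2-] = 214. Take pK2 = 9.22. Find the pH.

From K2 = [H⁺][CO3^2-]/[HCO3-]:  pH = pK2 − log₁₀([HCO3-]/[CO3^2-])
log₁₀(214) = +2.330
pH = 9.22 − (+2.330) = 6.89

pH = 6.89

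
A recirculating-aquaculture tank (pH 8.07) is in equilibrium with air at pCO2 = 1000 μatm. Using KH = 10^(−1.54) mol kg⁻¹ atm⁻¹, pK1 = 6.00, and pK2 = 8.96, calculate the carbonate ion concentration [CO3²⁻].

[CO3²⁻] = 0.437 mmol/kg

[CO2*] = KH · pCO2 = 10^(−1.54) × 1000×10^-6 = 2.884×10^-5 mol/kg
α₀ = 1/(1 + K1/[H⁺] + K1K2/[H⁺]²) = 1/(1 + 10^+2.07 + 10^+1.18) = 0.007484
DIC = [CO2*]/α₀ = 2.884×10^-5 / 0.007484 = 3.854 mmol/kg
[CO3²⁻] = α₂·DIC; α₂ = 0.1133, so [CO3²⁻] = 0.1133 × 3.854 = 0.437 mmol/kg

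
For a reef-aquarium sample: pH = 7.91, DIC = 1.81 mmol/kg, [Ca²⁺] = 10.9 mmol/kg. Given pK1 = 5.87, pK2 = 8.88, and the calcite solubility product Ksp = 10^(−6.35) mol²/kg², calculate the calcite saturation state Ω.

Ω = 4.24

α₂ = 1 / (1 + [H⁺]/K2 + [H⁺]²/(K1K2)) = 1 / (1 + 10^+0.97 + 10^-1.07)
   = 1 / (1 + 9.3325 + 0.085114) = 1/10.418 = 0.09599
[CO3²⁻] = α₂ × DIC = 0.09599 × 1.81 = 0.1737 mmol/kg
Ksp = 10^(−6.35) = 4.467×10^-7
Ω = [Ca²⁺][CO3²⁻]/Ksp = (10.9×10^-3)(1.737×10^-4) / 4.467×10^-7 = 4.24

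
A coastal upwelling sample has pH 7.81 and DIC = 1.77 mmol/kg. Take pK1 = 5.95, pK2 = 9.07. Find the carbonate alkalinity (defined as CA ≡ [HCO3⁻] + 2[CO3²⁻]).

CA = [HCO3⁻] + 2[CO3²⁻] = (α₁ + 2α₂)·DIC
At pH 7.81: [H⁺]/K1 = 10^-1.86 = 0.013804, K2/[H⁺] = 10^-1.26 = 0.054954
α₁ = 1/(1 + 0.013804 + 0.054954) = 1/1.0688 = 0.9357; α₂ = α₁·K2/[H⁺] = 0.05142
α₁ + 2α₂ = 1.0385
CA = 1.0385 × 1.77 = 1.84 mmol/kg

CA = 1.84 mmol/kg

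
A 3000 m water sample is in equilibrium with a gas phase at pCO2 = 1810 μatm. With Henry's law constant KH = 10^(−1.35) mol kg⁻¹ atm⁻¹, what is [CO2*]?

KH = 10^(−1.35) = 4.467×10^-2 mol kg⁻¹ atm⁻¹
[CO2*] = KH · pCO2 = 4.467×10^-2 × 1810×10^-6 atm = 8.08×10^-5 mol/kg

[CO2*] = 80.8 μmol/kg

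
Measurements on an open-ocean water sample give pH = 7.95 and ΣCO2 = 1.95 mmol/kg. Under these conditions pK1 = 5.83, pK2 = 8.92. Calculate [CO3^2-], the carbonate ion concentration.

[CO3²⁻] = 0.187 mmol/kg

α₂ = 1 / (1 + [H⁺]/K2 + [H⁺]²/(K1K2)) = 1 / (1 + 10^+0.97 + 10^-1.15)
   = 1 / (1 + 9.3325 + 0.070795) = 1/10.403 = 0.09612
[CO3²⁻] = α₂ × DIC = 0.09612 × 1.95 = 0.187 mmol/kg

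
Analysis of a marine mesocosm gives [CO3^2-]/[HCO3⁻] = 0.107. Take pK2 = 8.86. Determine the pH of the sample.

pH = 7.89

From K2 = [H⁺][CO3^2-]/[HCO3⁻]:  pH = pK2 + log₁₀([CO3^2-]/[HCO3⁻])
log₁₀(0.107) = -0.971
pH = 8.86 + (-0.971) = 7.89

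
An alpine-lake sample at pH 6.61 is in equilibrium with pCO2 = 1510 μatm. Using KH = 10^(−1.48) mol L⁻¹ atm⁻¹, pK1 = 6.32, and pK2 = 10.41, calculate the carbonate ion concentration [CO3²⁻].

[CO3²⁻] = 0.0155 μmol/L

[CO2*] = KH · pCO2 = 10^(−1.48) × 1510×10^-6 = 5.000×10^-5 mol/L
α₀ = 1/(1 + K1/[H⁺] + K1K2/[H⁺]²) = 1/(1 + 10^+0.29 + 10^-3.51) = 0.3390
DIC = [CO2*]/α₀ = 5.000×10^-5 / 0.3390 = 0.1475 mmol/L
[CO3²⁻] = α₂·DIC; α₂ = 0.0001048, so [CO3²⁻] = 0.0001048 × 0.1475 = 1.55×10^-5 mmol/L = 0.0155 μmol/L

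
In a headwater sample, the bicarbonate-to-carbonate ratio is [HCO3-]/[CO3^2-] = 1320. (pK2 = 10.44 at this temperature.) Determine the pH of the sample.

From K2 = [H⁺][CO3^2-]/[HCO3-]:  pH = pK2 − log₁₀([HCO3-]/[CO3^2-])
log₁₀(1320) = +3.121
pH = 10.44 − (+3.121) = 7.32

pH = 7.32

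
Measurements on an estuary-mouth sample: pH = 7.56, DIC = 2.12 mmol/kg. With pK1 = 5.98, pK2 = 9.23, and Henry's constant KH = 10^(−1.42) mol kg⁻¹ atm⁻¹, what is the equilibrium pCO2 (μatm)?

pCO2 = 1400 μatm

α₀ = 1 / (1 + K1/[H⁺] + K1K2/[H⁺]²) = 1 / (1 + 10^+1.58 + 10^-0.09)
   = 1 / (1 + 38.019 + 0.81283) = 1/39.832 = 0.02511
[CO2*] = α₀ × DIC = 0.02511 × 2.12 = 0.05322 mmol/kg
pCO2 = [CO2*]/KH = 5.322×10^-5 / 3.802×10^-2 = 1400 μatm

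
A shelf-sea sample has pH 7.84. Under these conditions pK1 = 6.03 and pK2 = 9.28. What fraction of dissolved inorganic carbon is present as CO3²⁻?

α₂ = 1 / (1 + [H⁺]/K2 + [H⁺]²/(K1K2)) = 1 / (1 + 10^+1.44 + 10^-0.37)
   = 1 / (1 + 27.542 + 0.42658) = 1/28.969 = 0.03452

α₂ = 0.0345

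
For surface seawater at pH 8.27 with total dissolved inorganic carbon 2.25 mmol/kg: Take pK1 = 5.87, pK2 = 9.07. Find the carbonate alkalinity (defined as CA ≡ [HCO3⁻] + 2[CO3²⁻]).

CA = [HCO3⁻] + 2[CO3²⁻] = (α₁ + 2α₂)·DIC
At pH 8.27: [H⁺]/K1 = 10^-2.40 = 0.0039811, K2/[H⁺] = 10^-0.80 = 0.15849
α₁ = 1/(1 + 0.0039811 + 0.15849) = 1/1.1625 = 0.8602; α₂ = α₁·K2/[H⁺] = 0.1363
α₁ + 2α₂ = 1.1329
CA = 1.1329 × 2.25 = 2.55 mmol/kg

CA = 2.55 mmol/kg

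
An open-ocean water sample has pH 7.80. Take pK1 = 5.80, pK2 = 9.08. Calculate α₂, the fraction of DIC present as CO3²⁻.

α₂ = 0.0494

α₂ = 1 / (1 + [H⁺]/K2 + [H⁺]²/(K1K2)) = 1 / (1 + 10^+1.28 + 10^-0.72)
   = 1 / (1 + 19.055 + 0.19055) = 1/20.245 = 0.04939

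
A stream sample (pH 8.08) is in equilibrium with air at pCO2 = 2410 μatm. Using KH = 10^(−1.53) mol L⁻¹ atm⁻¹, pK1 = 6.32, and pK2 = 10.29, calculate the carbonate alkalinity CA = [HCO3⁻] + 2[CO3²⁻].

[CO2*] = KH · pCO2 = 10^(−1.53) × 2410×10^-6 = 7.112×10^-5 mol/L
α₀ = 1/(1 + K1/[H⁺] + K1K2/[H⁺]²) = 1/(1 + 10^+1.76 + 10^-0.45) = 0.01698
DIC = [CO2*]/α₀ = 7.112×10^-5 / 0.01698 = 4.189 mmol/L
CA = (α₁ + 2α₂)·DIC = (0.9770 + 2×0.006024) × 4.189 = 4.14 mmol/L

CA = 4.14 mmol/L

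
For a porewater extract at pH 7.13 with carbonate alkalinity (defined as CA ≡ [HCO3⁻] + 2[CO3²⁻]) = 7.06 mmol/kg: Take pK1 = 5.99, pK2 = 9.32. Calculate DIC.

CA = [HCO3⁻] + 2[CO3²⁻] = (α₁ + 2α₂)·DIC
At pH 7.13: [H⁺]/K1 = 10^-1.14 = 0.072444, K2/[H⁺] = 10^-2.19 = 0.0064565
α₁ = 1/(1 + 0.072444 + 0.0064565) = 1/1.0789 = 0.9269; α₂ = α₁·K2/[H⁺] = 0.005984
α₁ + 2α₂ = 0.9388
DIC = CA / (α₁ + 2α₂) = 7.06 / 0.9388 = 7.52 mmol/kg

DIC = 7.52 mmol/kg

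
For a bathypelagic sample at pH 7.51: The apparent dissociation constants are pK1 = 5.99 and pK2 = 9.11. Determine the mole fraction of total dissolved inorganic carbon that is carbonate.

α₂ = 0.0238

α₂ = 1 / (1 + [H⁺]/K2 + [H⁺]²/(K1K2)) = 1 / (1 + 10^+1.60 + 10^+0.08)
   = 1 / (1 + 39.811 + 1.2023) = 1/42.013 = 0.02380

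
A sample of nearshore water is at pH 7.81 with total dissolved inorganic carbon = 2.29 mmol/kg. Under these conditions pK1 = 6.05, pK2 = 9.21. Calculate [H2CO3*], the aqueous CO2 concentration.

[CO2*] = 0.0376 mmol/kg

α₀ = 1 / (1 + K1/[H⁺] + K1K2/[H⁺]²) = 1 / (1 + 10^+1.76 + 10^+0.36)
   = 1 / (1 + 57.544 + 2.2909) = 1/60.835 = 0.01644
[CO2*] = α₀ × DIC = 0.01644 × 2.29 = 0.0376 mmol/kg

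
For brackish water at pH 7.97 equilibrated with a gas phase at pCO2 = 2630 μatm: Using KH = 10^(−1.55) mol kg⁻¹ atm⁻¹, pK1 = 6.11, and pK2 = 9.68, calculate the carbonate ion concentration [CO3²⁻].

[CO3²⁻] = 0.105 mmol/kg

[CO2*] = KH · pCO2 = 10^(−1.55) × 2630×10^-6 = 7.412×10^-5 mol/kg
α₀ = 1/(1 + K1/[H⁺] + K1K2/[H⁺]²) = 1/(1 + 10^+1.86 + 10^+0.15) = 0.01336
DIC = [CO2*]/α₀ = 7.412×10^-5 / 0.01336 = 5.549 mmol/kg
[CO3²⁻] = α₂·DIC; α₂ = 0.01887, so [CO3²⁻] = 0.01887 × 5.549 = 0.105 mmol/kg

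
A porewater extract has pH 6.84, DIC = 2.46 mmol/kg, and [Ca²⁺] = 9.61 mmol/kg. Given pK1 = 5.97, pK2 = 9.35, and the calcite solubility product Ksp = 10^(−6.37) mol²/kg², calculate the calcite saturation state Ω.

Ω = 0.150

α₂ = 1 / (1 + [H⁺]/K2 + [H⁺]²/(K1K2)) = 1 / (1 + 10^+2.51 + 10^+1.64)
   = 1 / (1 + 323.59 + 43.652) = 1/368.25 = 0.002716
[CO3²⁻] = α₂ × DIC = 0.002716 × 2.46 = 0.006680 mmol/kg = 6.680 μmol/kg
Ksp = 10^(−6.37) = 4.266×10^-7
Ω = [Ca²⁺][CO3²⁻]/Ksp = (9.61×10^-3)(6.680×10^-6) / 4.266×10^-7 = 0.150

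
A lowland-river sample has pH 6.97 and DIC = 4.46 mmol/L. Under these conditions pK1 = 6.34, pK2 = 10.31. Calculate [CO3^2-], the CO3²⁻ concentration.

α₂ = 1 / (1 + [H⁺]/K2 + [H⁺]²/(K1K2)) = 1 / (1 + 10^+3.34 + 10^+2.71)
   = 1 / (1 + 2187.8 + 512.86) = 1/2701.6 = 0.0003701
[CO3²⁻] = α₂ × DIC = 0.0003701 × 4.46 = 0.00165 mmol/L = 1.65 μmol/L

[CO3²⁻] = 1.65 μmol/L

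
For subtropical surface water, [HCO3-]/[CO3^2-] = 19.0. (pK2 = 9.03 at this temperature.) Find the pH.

From K2 = [H⁺][CO3^2-]/[HCO3-]:  pH = pK2 − log₁₀([HCO3-]/[CO3^2-])
log₁₀(19.0) = +1.279
pH = 9.03 − (+1.279) = 7.75

pH = 7.75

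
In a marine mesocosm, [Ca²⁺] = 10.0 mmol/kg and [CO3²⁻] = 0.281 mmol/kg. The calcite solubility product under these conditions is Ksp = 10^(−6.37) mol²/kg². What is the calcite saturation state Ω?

Ksp = 10^(−6.37) = 4.266×10^-7
Ω = [Ca²⁺][CO3²⁻]/Ksp = (10.0×10^-3)(0.281×10^-3) / 4.266×10^-7 = 6.59

Ω = 6.59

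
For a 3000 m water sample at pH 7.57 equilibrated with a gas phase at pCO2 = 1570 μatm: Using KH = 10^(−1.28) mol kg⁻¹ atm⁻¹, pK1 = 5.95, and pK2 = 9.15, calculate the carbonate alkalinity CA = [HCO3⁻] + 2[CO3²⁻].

CA = 3.62 mmol/kg

[CO2*] = KH · pCO2 = 10^(−1.28) × 1570×10^-6 = 8.239×10^-5 mol/kg
α₀ = 1/(1 + K1/[H⁺] + K1K2/[H⁺]²) = 1/(1 + 10^+1.62 + 10^+0.04) = 0.02284
DIC = [CO2*]/α₀ = 8.239×10^-5 / 0.02284 = 3.608 mmol/kg
CA = (α₁ + 2α₂)·DIC = (0.9521 + 2×0.02504) × 3.608 = 3.62 mmol/kg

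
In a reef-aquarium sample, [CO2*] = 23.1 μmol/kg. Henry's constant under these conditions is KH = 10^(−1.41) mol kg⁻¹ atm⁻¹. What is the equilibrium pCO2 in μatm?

pCO2 = 594 μatm

KH = 10^(−1.41) = 3.890×10^-2 mol kg⁻¹ atm⁻¹
pCO2 = [CO2*]/KH = 23.1×10^-6 / 3.890×10^-2 = 5.94×10^-4 atm = 594 μatm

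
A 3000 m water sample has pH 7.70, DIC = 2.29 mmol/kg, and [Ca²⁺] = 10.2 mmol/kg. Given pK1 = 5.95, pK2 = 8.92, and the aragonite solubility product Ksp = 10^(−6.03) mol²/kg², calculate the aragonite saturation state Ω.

Ω = 1.40

α₂ = 1 / (1 + [H⁺]/K2 + [H⁺]²/(K1K2)) = 1 / (1 + 10^+1.22 + 10^-0.53)
   = 1 / (1 + 16.596 + 0.29512) = 1/17.891 = 0.05589
[CO3²⁻] = α₂ × DIC = 0.05589 × 2.29 = 0.1280 mmol/kg
Ksp = 10^(−6.03) = 9.333×10^-7
Ω = [Ca²⁺][CO3²⁻]/Ksp = (10.2×10^-3)(1.280×10^-4) / 9.333×10^-7 = 1.40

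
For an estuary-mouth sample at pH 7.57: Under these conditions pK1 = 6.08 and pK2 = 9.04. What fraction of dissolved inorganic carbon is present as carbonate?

α₂ = 1 / (1 + [H⁺]/K2 + [H⁺]²/(K1K2)) = 1 / (1 + 10^+1.47 + 10^-0.02)
   = 1 / (1 + 29.512 + 0.95499) = 1/31.467 = 0.03178

α₂ = 0.0318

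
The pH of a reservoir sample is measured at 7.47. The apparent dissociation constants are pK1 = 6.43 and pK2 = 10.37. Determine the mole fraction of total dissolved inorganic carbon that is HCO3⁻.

α₁ = 1 / (1 + [H⁺]/K1 + K2/[H⁺]) = 1 / (1 + 10^-1.04 + 10^-2.90)
   = 1 / (1 + 0.091201 + 0.0012589) = 1/1.0925 = 0.9154

α₁ = 0.915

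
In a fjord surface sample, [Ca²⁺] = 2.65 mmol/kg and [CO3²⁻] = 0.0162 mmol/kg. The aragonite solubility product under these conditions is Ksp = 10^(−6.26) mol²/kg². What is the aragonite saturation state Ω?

Ksp = 10^(−6.26) = 5.495×10^-7
Ω = [Ca²⁺][CO3²⁻]/Ksp = (2.65×10^-3)(0.0162×10^-3) / 5.495×10^-7 = 0.0781

Ω = 0.0781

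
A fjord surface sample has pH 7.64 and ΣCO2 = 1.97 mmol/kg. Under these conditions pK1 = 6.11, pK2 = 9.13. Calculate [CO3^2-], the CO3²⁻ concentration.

α₂ = 1 / (1 + [H⁺]/K2 + [H⁺]²/(K1K2)) = 1 / (1 + 10^+1.49 + 10^-0.04)
   = 1 / (1 + 30.903 + 0.91201) = 1/32.815 = 0.03047
[CO3²⁻] = α₂ × DIC = 0.03047 × 1.97 = 0.0600 mmol/kg

[CO3²⁻] = 0.0600 mmol/kg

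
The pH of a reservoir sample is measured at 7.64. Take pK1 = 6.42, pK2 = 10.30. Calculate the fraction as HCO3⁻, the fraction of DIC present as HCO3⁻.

α₁ = 1 / (1 + [H⁺]/K1 + K2/[H⁺]) = 1 / (1 + 10^-1.22 + 10^-2.66)
   = 1 / (1 + 0.060256 + 0.0021878) = 1/1.0624 = 0.9412

α₁ = 0.941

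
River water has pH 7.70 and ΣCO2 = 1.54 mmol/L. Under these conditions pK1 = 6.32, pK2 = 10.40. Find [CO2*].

α₀ = 1 / (1 + K1/[H⁺] + K1K2/[H⁺]²) = 1 / (1 + 10^+1.38 + 10^-1.32)
   = 1 / (1 + 23.988 + 0.047863) = 1/25.036 = 0.03994
[CO2*] = α₀ × DIC = 0.03994 × 1.54 = 0.0615 mmol/L

[CO2*] = 0.0615 mmol/L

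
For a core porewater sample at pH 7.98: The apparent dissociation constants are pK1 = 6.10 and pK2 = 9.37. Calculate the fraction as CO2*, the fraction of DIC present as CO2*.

α₀ = 0.0125

α₀ = 1 / (1 + K1/[H⁺] + K1K2/[H⁺]²) = 1 / (1 + 10^+1.88 + 10^+0.49)
   = 1 / (1 + 75.858 + 3.0903) = 1/79.948 = 0.01251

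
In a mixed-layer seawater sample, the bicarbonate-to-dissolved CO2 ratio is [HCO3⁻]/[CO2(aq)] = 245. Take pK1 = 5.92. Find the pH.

pH = 8.31

From K1 = [H⁺][HCO3⁻]/[CO2(aq)]:  pH = pK1 + log₁₀([HCO3⁻]/[CO2(aq)])
log₁₀(245) = +2.389
pH = 5.92 + (+2.389) = 8.31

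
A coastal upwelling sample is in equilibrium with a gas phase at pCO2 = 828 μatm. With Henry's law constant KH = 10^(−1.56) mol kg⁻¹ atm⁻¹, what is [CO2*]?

KH = 10^(−1.56) = 2.754×10^-2 mol kg⁻¹ atm⁻¹
[CO2*] = KH · pCO2 = 2.754×10^-2 × 828×10^-6 atm = 2.28×10^-5 mol/kg

[CO2*] = 22.8 μmol/kg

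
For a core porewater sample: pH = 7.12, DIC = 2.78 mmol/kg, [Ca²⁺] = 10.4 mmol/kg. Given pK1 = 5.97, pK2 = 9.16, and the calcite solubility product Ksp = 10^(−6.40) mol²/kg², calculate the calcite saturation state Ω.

α₂ = 1 / (1 + [H⁺]/K2 + [H⁺]²/(K1K2)) = 1 / (1 + 10^+2.04 + 10^+0.89)
   = 1 / (1 + 109.65 + 7.7625) = 1/118.41 = 0.008445
[CO3²⁻] = α₂ × DIC = 0.008445 × 2.78 = 0.02348 mmol/kg
Ksp = 10^(−6.40) = 3.981×10^-7
Ω = [Ca²⁺][CO3²⁻]/Ksp = (10.4×10^-3)(2.348×10^-5) / 3.981×10^-7 = 0.613

Ω = 0.613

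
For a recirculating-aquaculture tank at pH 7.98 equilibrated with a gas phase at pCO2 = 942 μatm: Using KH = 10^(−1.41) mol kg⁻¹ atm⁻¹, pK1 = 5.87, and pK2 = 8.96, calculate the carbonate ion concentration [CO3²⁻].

[CO3²⁻] = 0.494 mmol/kg

[CO2*] = KH · pCO2 = 10^(−1.41) × 942×10^-6 = 3.665×10^-5 mol/kg
α₀ = 1/(1 + K1/[H⁺] + K1K2/[H⁺]²) = 1/(1 + 10^+2.11 + 10^+1.13) = 0.006978
DIC = [CO2*]/α₀ = 3.665×10^-5 / 0.006978 = 5.252 mmol/kg
[CO3²⁻] = α₂·DIC; α₂ = 0.09413, so [CO3²⁻] = 0.09413 × 5.252 = 0.494 mmol/kg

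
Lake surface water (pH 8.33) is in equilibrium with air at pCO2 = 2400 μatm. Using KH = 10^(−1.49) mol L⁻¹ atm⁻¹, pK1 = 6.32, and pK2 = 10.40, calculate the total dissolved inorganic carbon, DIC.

[CO2*] = KH · pCO2 = 10^(−1.49) × 2400×10^-6 = 7.766×10^-5 mol/L
α₀ = 1/(1 + K1/[H⁺] + K1K2/[H⁺]²) = 1/(1 + 10^+2.01 + 10^-0.06) = 0.009597
DIC = [CO2*]/α₀ = 7.766×10^-5 / 0.009597 = 8.09 mmol/L

DIC = 8.09 mmol/L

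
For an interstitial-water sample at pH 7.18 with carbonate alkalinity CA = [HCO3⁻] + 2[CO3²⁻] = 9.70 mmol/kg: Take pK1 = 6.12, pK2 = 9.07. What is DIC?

CA = [HCO3⁻] + 2[CO3²⁻] = (α₁ + 2α₂)·DIC
At pH 7.18: [H⁺]/K1 = 10^-1.06 = 0.087096, K2/[H⁺] = 10^-1.89 = 0.012882
α₁ = 1/(1 + 0.087096 + 0.012882) = 1/1.1000 = 0.9091; α₂ = α₁·K2/[H⁺] = 0.01171
α₁ + 2α₂ = 0.9325
DIC = CA / (α₁ + 2α₂) = 9.70 / 0.9325 = 10.4 mmol/kg

DIC = 10.4 mmol/kg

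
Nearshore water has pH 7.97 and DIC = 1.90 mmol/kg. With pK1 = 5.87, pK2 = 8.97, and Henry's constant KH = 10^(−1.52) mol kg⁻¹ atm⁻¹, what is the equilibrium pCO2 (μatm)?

pCO2 = 451 μatm

α₀ = 1 / (1 + K1/[H⁺] + K1K2/[H⁺]²) = 1 / (1 + 10^+2.10 + 10^+1.10)
   = 1 / (1 + 125.89 + 12.589) = 1/139.48 = 0.007169
[CO2*] = α₀ × DIC = 0.007169 × 1.90 = 0.01362 mmol/kg = 13.62 μmol/kg
pCO2 = [CO2*]/KH = 1.362×10^-5 / 3.020×10^-2 = 451 μatm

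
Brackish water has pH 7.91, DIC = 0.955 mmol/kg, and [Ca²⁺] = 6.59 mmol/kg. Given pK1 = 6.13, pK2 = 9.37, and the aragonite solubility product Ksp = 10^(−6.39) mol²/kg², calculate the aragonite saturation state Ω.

Ω = 0.510

α₂ = 1 / (1 + [H⁺]/K2 + [H⁺]²/(K1K2)) = 1 / (1 + 10^+1.46 + 10^-0.32)
   = 1 / (1 + 28.840 + 0.47863) = 1/30.319 = 0.03298
[CO3²⁻] = α₂ × DIC = 0.03298 × 0.955 = 0.03150 mmol/kg
Ksp = 10^(−6.39) = 4.074×10^-7
Ω = [Ca²⁺][CO3²⁻]/Ksp = (6.59×10^-3)(3.150×10^-5) / 4.074×10^-7 = 0.510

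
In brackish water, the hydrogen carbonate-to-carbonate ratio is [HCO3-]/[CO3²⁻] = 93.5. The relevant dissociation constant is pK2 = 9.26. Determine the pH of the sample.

From K2 = [H⁺][CO3²⁻]/[HCO3-]:  pH = pK2 − log₁₀([HCO3-]/[CO3²⁻])
log₁₀(93.5) = +1.971
pH = 9.26 − (+1.971) = 7.29

pH = 7.29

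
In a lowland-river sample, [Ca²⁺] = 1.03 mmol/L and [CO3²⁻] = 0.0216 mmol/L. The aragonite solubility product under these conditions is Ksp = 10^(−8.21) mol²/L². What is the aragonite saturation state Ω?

Ksp = 10^(−8.21) = 6.166×10^-9
Ω = [Ca²⁺][CO3²⁻]/Ksp = (1.03×10^-3)(0.0216×10^-3) / 6.166×10^-9 = 3.61

Ω = 3.61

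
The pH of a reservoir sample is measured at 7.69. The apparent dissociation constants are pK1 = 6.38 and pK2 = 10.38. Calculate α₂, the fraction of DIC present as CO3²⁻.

α₂ = 1 / (1 + [H⁺]/K2 + [H⁺]²/(K1K2)) = 1 / (1 + 10^+2.69 + 10^+1.38)
   = 1 / (1 + 489.78 + 23.988) = 1/514.77 = 0.001943

α₂ = 0.00194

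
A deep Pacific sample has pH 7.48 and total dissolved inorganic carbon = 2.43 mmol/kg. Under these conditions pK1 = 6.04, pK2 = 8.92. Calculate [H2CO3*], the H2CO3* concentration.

α₀ = 1 / (1 + K1/[H⁺] + K1K2/[H⁺]²) = 1 / (1 + 10^+1.44 + 10^+0.00)
   = 1 / (1 + 27.542 + 1.0000) = 1/29.542 = 0.03385
[CO2*] = α₀ × DIC = 0.03385 × 2.43 = 0.0823 mmol/kg

[CO2*] = 0.0823 mmol/kg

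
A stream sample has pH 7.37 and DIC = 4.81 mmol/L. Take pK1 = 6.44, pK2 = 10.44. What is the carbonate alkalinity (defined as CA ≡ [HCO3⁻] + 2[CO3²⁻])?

CA = 4.31 mmol/L

CA = [HCO3⁻] + 2[CO3²⁻] = (α₁ + 2α₂)·DIC
At pH 7.37: [H⁺]/K1 = 10^-0.93 = 0.11749, K2/[H⁺] = 10^-3.07 = 0.00085114
α₁ = 1/(1 + 0.11749 + 0.00085114) = 1/1.1183 = 0.8942; α₂ = α₁·K2/[H⁺] = 0.0007611
α₁ + 2α₂ = 0.8957
CA = 0.8957 × 4.81 = 4.31 mmol/L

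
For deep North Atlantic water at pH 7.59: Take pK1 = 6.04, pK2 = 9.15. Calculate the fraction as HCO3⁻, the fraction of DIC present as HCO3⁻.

α₁ = 0.947

α₁ = 1 / (1 + [H⁺]/K1 + K2/[H⁺]) = 1 / (1 + 10^-1.55 + 10^-1.56)
   = 1 / (1 + 0.028184 + 0.027542) = 1/1.0557 = 0.9472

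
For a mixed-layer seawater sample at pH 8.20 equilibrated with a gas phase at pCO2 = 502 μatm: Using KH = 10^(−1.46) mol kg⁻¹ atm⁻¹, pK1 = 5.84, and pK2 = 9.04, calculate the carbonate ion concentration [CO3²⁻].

[CO2*] = KH · pCO2 = 10^(−1.46) × 502×10^-6 = 1.741×10^-5 mol/kg
α₀ = 1/(1 + K1/[H⁺] + K1K2/[H⁺]²) = 1/(1 + 10^+2.36 + 10^+1.52) = 0.003799
DIC = [CO2*]/α₀ = 1.741×10^-5 / 0.003799 = 4.581 mmol/kg
[CO3²⁻] = α₂·DIC; α₂ = 0.1258, so [CO3²⁻] = 0.1258 × 4.581 = 0.576 mmol/kg

[CO3²⁻] = 0.576 mmol/kg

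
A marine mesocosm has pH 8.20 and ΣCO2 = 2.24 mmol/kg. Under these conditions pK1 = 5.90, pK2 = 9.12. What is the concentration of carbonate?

α₂ = 1 / (1 + [H⁺]/K2 + [H⁺]²/(K1K2)) = 1 / (1 + 10^+0.92 + 10^-1.38)
   = 1 / (1 + 8.3176 + 0.041687) = 1/9.3593 = 0.1068
[CO3²⁻] = α₂ × DIC = 0.1068 × 2.24 = 0.239 mmol/kg

[CO3²⁻] = 0.239 mmol/kg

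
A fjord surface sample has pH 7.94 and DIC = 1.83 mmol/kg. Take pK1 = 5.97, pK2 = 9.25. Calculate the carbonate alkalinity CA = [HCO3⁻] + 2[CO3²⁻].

CA = 1.90 mmol/kg

CA = [HCO3⁻] + 2[CO3²⁻] = (α₁ + 2α₂)·DIC
At pH 7.94: [H⁺]/K1 = 10^-1.97 = 0.010715, K2/[H⁺] = 10^-1.31 = 0.048978
α₁ = 1/(1 + 0.010715 + 0.048978) = 1/1.0597 = 0.9437; α₂ = α₁·K2/[H⁺] = 0.04622
α₁ + 2α₂ = 1.0361
CA = 1.0361 × 1.83 = 1.90 mmol/kg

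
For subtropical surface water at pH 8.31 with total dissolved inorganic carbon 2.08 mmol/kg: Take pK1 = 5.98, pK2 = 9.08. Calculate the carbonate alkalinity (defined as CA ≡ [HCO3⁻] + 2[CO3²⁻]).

CA = 2.37 mmol/kg

CA = [HCO3⁻] + 2[CO3²⁻] = (α₁ + 2α₂)·DIC
At pH 8.31: [H⁺]/K1 = 10^-2.33 = 0.0046774, K2/[H⁺] = 10^-0.77 = 0.16982
α₁ = 1/(1 + 0.0046774 + 0.16982) = 1/1.1745 = 0.8514; α₂ = α₁·K2/[H⁺] = 0.1446
α₁ + 2α₂ = 1.1406
CA = 1.1406 × 2.08 = 2.37 mmol/kg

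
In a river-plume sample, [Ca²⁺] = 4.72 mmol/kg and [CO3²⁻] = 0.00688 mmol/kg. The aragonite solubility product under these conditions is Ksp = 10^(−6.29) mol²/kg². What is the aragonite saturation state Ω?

Ksp = 10^(−6.29) = 5.129×10^-7
Ω = [Ca²⁺][CO3²⁻]/Ksp = (4.72×10^-3)(0.00688×10^-3) / 5.129×10^-7 = 0.0633

Ω = 0.0633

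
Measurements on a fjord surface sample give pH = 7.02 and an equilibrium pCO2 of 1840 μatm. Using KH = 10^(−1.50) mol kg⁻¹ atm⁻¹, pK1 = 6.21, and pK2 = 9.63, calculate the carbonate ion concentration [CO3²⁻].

[CO3²⁻] = 0.922 μmol/kg

[CO2*] = KH · pCO2 = 10^(−1.50) × 1840×10^-6 = 5.819×10^-5 mol/kg
α₀ = 1/(1 + K1/[H⁺] + K1K2/[H⁺]²) = 1/(1 + 10^+0.81 + 10^-1.80) = 0.1338
DIC = [CO2*]/α₀ = 5.819×10^-5 / 0.1338 = 0.4348 mmol/kg
[CO3²⁻] = α₂·DIC; α₂ = 0.002121, so [CO3²⁻] = 0.002121 × 0.4348 = 0.000922 mmol/kg = 0.922 μmol/kg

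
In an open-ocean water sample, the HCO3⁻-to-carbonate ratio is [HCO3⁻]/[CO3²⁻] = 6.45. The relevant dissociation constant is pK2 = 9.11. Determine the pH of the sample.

pH = 8.30

From K2 = [H⁺][CO3²⁻]/[HCO3⁻]:  pH = pK2 − log₁₀([HCO3⁻]/[CO3²⁻])
log₁₀(6.45) = +0.810
pH = 9.11 − (+0.810) = 8.30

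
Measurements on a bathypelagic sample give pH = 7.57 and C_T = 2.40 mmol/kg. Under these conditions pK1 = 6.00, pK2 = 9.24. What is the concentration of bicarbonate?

α₁ = 1 / (1 + [H⁺]/K1 + K2/[H⁺]) = 1 / (1 + 10^-1.57 + 10^-1.67)
   = 1 / (1 + 0.026915 + 0.021380) = 1/1.0483 = 0.9539
[HCO3⁻] = α₁ × DIC = 0.9539 × 2.40 = 2.29 mmol/kg

[HCO3⁻] = 2.29 mmol/kg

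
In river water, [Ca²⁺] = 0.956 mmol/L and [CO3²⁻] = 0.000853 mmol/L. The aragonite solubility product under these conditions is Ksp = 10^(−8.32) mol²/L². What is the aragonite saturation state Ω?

Ω = 0.170

Ksp = 10^(−8.32) = 4.786×10^-9
Ω = [Ca²⁺][CO3²⁻]/Ksp = (0.956×10^-3)(0.000853×10^-3) / 4.786×10^-9 = 0.170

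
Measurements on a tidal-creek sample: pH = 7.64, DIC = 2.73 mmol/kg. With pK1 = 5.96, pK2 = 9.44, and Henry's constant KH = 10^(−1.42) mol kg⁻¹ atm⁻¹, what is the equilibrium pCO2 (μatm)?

α₀ = 1 / (1 + K1/[H⁺] + K1K2/[H⁺]²) = 1 / (1 + 10^+1.68 + 10^-0.12)
   = 1 / (1 + 47.863 + 0.75858) = 1/49.622 = 0.02015
[CO2*] = α₀ × DIC = 0.02015 × 2.73 = 0.05502 mmol/kg
pCO2 = [CO2*]/KH = 5.502×10^-5 / 3.802×10^-2 = 1450 μatm

pCO2 = 1450 μatm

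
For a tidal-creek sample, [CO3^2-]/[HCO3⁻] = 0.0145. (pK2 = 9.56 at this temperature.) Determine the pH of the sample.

From K2 = [H⁺][CO3^2-]/[HCO3⁻]:  pH = pK2 + log₁₀([CO3^2-]/[HCO3⁻])
log₁₀(0.0145) = -1.839
pH = 9.56 + (-1.839) = 7.72

pH = 7.72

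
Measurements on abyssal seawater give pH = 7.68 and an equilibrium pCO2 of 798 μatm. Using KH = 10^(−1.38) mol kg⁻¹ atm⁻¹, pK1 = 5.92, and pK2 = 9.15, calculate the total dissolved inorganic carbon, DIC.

[CO2*] = KH · pCO2 = 10^(−1.38) × 798×10^-6 = 3.327×10^-5 mol/kg
α₀ = 1/(1 + K1/[H⁺] + K1K2/[H⁺]²) = 1/(1 + 10^+1.76 + 10^+0.29) = 0.01653
DIC = [CO2*]/α₀ = 3.327×10^-5 / 0.01653 = 2.01 mmol/kg

DIC = 2.01 mmol/kg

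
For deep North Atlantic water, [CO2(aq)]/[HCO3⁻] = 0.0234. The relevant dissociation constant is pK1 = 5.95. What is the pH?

From K1 = [H⁺][HCO3⁻]/[CO2(aq)]:  pH = pK1 − log₁₀([CO2(aq)]/[HCO3⁻])
log₁₀(0.0234) = -1.631
pH = 5.95 − (-1.631) = 7.58

pH = 7.58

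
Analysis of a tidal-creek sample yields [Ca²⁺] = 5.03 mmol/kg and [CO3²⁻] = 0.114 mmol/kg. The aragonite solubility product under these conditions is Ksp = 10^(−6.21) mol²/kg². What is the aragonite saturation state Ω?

Ω = 0.930

Ksp = 10^(−6.21) = 6.166×10^-7
Ω = [Ca²⁺][CO3²⁻]/Ksp = (5.03×10^-3)(0.114×10^-3) / 6.166×10^-7 = 0.930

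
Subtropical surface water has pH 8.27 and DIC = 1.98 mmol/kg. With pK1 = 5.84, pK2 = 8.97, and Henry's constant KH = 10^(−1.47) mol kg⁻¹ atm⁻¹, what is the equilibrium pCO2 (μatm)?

α₀ = 1 / (1 + K1/[H⁺] + K1K2/[H⁺]²) = 1 / (1 + 10^+2.43 + 10^+1.73)
   = 1 / (1 + 269.15 + 53.703) = 1/323.86 = 0.003088
[CO2*] = α₀ × DIC = 0.003088 × 1.98 = 0.006114 mmol/kg = 6.114 μmol/kg
pCO2 = [CO2*]/KH = 6.114×10^-6 / 3.388×10^-2 = 180 μatm

pCO2 = 180 μatm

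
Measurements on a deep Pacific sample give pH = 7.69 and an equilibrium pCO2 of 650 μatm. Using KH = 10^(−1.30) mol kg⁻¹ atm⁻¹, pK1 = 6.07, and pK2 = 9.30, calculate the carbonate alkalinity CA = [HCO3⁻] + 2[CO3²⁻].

CA = 1.42 mmol/kg

[CO2*] = KH · pCO2 = 10^(−1.30) × 650×10^-6 = 3.258×10^-5 mol/kg
α₀ = 1/(1 + K1/[H⁺] + K1K2/[H⁺]²) = 1/(1 + 10^+1.62 + 10^+0.01) = 0.02288
DIC = [CO2*]/α₀ = 3.258×10^-5 / 0.02288 = 1.424 mmol/kg
CA = (α₁ + 2α₂)·DIC = (0.9537 + 2×0.02341) × 1.424 = 1.42 mmol/kg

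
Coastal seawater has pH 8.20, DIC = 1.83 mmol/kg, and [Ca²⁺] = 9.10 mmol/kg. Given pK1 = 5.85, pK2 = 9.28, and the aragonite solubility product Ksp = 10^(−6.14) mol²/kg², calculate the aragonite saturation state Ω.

Ω = 1.76

α₂ = 1 / (1 + [H⁺]/K2 + [H⁺]²/(K1K2)) = 1 / (1 + 10^+1.08 + 10^-1.27)
   = 1 / (1 + 12.023 + 0.053703) = 1/13.076 = 0.07647
[CO3²⁻] = α₂ × DIC = 0.07647 × 1.83 = 0.1399 mmol/kg
Ksp = 10^(−6.14) = 7.244×10^-7
Ω = [Ca²⁺][CO3²⁻]/Ksp = (9.10×10^-3)(1.399×10^-4) / 7.244×10^-7 = 1.76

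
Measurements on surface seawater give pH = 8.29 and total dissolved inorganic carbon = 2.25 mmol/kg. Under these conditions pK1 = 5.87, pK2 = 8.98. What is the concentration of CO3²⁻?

α₂ = 1 / (1 + [H⁺]/K2 + [H⁺]²/(K1K2)) = 1 / (1 + 10^+0.69 + 10^-1.73)
   = 1 / (1 + 4.8978 + 0.018621) = 1/5.9164 = 0.1690
[CO3²⁻] = α₂ × DIC = 0.1690 × 2.25 = 0.380 mmol/kg

[CO3²⁻] = 0.380 mmol/kg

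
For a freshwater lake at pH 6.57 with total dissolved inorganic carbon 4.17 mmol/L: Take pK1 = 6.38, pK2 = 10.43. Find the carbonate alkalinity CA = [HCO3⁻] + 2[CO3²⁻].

CA = [HCO3⁻] + 2[CO3²⁻] = (α₁ + 2α₂)·DIC
At pH 6.57: [H⁺]/K1 = 10^-0.19 = 0.64565, K2/[H⁺] = 10^-3.86 = 0.00013804
α₁ = 1/(1 + 0.64565 + 0.00013804) = 1/1.6458 = 0.6076; α₂ = α₁·K2/[H⁺] = 8.387×10^-5
α₁ + 2α₂ = 0.6078
CA = 0.6078 × 4.17 = 2.53 mmol/L

CA = 2.53 mmol/L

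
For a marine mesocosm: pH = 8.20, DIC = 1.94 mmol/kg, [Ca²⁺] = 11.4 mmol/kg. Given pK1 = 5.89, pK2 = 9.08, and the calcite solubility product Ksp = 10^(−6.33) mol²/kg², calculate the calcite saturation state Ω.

Ω = 5.48

α₂ = 1 / (1 + [H⁺]/K2 + [H⁺]²/(K1K2)) = 1 / (1 + 10^+0.88 + 10^-1.43)
   = 1 / (1 + 7.5858 + 0.037154) = 1/8.6229 = 0.1160
[CO3²⁻] = α₂ × DIC = 0.1160 × 1.94 = 0.2250 mmol/kg
Ksp = 10^(−6.33) = 4.677×10^-7
Ω = [Ca²⁺][CO3²⁻]/Ksp = (11.4×10^-3)(2.250×10^-4) / 4.677×10^-7 = 5.48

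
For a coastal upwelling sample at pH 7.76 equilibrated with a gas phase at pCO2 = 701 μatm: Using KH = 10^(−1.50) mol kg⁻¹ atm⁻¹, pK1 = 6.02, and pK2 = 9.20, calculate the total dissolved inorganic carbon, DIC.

[CO2*] = KH · pCO2 = 10^(−1.50) × 701×10^-6 = 2.217×10^-5 mol/kg
α₀ = 1/(1 + K1/[H⁺] + K1K2/[H⁺]²) = 1/(1 + 10^+1.74 + 10^+0.30) = 0.01726
DIC = [CO2*]/α₀ = 2.217×10^-5 / 0.01726 = 1.28 mmol/kg

DIC = 1.28 mmol/kg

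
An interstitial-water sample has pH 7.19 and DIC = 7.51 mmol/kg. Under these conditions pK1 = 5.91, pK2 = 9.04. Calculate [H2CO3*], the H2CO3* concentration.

α₀ = 1 / (1 + K1/[H⁺] + K1K2/[H⁺]²) = 1 / (1 + 10^+1.28 + 10^-0.57)
   = 1 / (1 + 19.055 + 0.26915) = 1/20.324 = 0.04920
[CO2*] = α₀ × DIC = 0.04920 × 7.51 = 0.370 mmol/kg

[CO2*] = 0.370 mmol/kg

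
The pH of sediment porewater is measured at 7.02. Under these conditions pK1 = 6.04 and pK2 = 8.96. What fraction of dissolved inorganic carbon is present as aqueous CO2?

α₀ = 0.0938

α₀ = 1 / (1 + K1/[H⁺] + K1K2/[H⁺]²) = 1 / (1 + 10^+0.98 + 10^-0.96)
   = 1 / (1 + 9.5499 + 0.10965) = 1/10.660 = 0.09381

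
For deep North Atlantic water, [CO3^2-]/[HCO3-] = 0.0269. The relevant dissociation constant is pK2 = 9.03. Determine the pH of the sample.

From K2 = [H⁺][CO3^2-]/[HCO3-]:  pH = pK2 + log₁₀([CO3^2-]/[HCO3-])
log₁₀(0.0269) = -1.570
pH = 9.03 + (-1.570) = 7.46

pH = 7.46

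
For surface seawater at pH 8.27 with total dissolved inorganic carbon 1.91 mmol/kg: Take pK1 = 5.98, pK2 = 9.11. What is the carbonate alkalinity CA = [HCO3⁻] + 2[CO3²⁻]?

CA = 2.14 mmol/kg

CA = [HCO3⁻] + 2[CO3²⁻] = (α₁ + 2α₂)·DIC
At pH 8.27: [H⁺]/K1 = 10^-2.29 = 0.0051286, K2/[H⁺] = 10^-0.84 = 0.14454
α₁ = 1/(1 + 0.0051286 + 0.14454) = 1/1.1497 = 0.8698; α₂ = α₁·K2/[H⁺] = 0.1257
α₁ + 2α₂ = 1.1213
CA = 1.1213 × 1.91 = 2.14 mmol/kg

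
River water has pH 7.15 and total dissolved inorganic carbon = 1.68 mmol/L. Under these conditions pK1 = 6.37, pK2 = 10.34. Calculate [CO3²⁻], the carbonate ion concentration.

α₂ = 1 / (1 + [H⁺]/K2 + [H⁺]²/(K1K2)) = 1 / (1 + 10^+3.19 + 10^+2.41)
   = 1 / (1 + 1548.8 + 257.04) = 1/1806.9 = 0.0005534
[CO3²⁻] = α₂ × DIC = 0.0005534 × 1.68 = 0.000930 mmol/L = 0.930 μmol/L

[CO3²⁻] = 0.930 μmol/L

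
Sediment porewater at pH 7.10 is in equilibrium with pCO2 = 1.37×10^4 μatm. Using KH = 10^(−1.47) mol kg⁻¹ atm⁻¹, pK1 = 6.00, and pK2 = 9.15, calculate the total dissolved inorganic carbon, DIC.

[CO2*] = KH · pCO2 = 10^(−1.47) × 1.37×10^4×10^-6 = 4.642×10^-4 mol/kg
α₀ = 1/(1 + K1/[H⁺] + K1K2/[H⁺]²) = 1/(1 + 10^+1.10 + 10^-0.95) = 0.07298
DIC = [CO2*]/α₀ = 4.642×10^-4 / 0.07298 = 6.36 mmol/kg

DIC = 6.36 mmol/kg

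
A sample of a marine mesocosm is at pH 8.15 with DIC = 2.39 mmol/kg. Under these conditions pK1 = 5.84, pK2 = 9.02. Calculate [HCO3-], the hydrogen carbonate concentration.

α₁ = 1 / (1 + [H⁺]/K1 + K2/[H⁺]) = 1 / (1 + 10^-2.31 + 10^-0.87)
   = 1 / (1 + 0.0048978 + 0.13490) = 1/1.1398 = 0.8774
[HCO3⁻] = α₁ × DIC = 0.8774 × 2.39 = 2.10 mmol/kg

[HCO3⁻] = 2.10 mmol/kg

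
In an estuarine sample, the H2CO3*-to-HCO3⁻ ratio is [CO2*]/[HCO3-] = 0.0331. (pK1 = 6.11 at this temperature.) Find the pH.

pH = 7.59

From K1 = [H⁺][HCO3-]/[CO2*]:  pH = pK1 − log₁₀([CO2*]/[HCO3-])
log₁₀(0.0331) = -1.480
pH = 6.11 − (-1.480) = 7.59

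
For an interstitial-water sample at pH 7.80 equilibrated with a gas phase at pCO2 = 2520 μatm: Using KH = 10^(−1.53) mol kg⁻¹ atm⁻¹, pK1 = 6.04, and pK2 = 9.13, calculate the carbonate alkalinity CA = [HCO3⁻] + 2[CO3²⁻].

[CO2*] = KH · pCO2 = 10^(−1.53) × 2520×10^-6 = 7.437×10^-5 mol/kg
α₀ = 1/(1 + K1/[H⁺] + K1K2/[H⁺]²) = 1/(1 + 10^+1.76 + 10^+0.43) = 0.01633
DIC = [CO2*]/α₀ = 7.437×10^-5 / 0.01633 = 4.554 mmol/kg
CA = (α₁ + 2α₂)·DIC = (0.9397 + 2×0.04395) × 4.554 = 4.68 mmol/kg

CA = 4.68 mmol/kg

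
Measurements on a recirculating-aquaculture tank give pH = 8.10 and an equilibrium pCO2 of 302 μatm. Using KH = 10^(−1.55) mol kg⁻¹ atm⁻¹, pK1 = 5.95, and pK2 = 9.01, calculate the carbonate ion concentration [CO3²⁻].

[CO2*] = KH · pCO2 = 10^(−1.55) × 302×10^-6 = 8.512×10^-6 mol/kg
α₀ = 1/(1 + K1/[H⁺] + K1K2/[H⁺]²) = 1/(1 + 10^+2.15 + 10^+1.24) = 0.006264
DIC = [CO2*]/α₀ = 8.512×10^-6 / 0.006264 = 1.359 mmol/kg
[CO3²⁻] = α₂·DIC; α₂ = 0.1089, so [CO3²⁻] = 0.1089 × 1.359 = 0.148 mmol/kg

[CO3²⁻] = 0.148 mmol/kg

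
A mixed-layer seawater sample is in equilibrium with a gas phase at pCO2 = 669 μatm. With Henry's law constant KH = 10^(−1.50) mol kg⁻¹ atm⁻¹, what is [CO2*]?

KH = 10^(−1.50) = 3.162×10^-2 mol kg⁻¹ atm⁻¹
[CO2*] = KH · pCO2 = 3.162×10^-2 × 669×10^-6 atm = 2.12×10^-5 mol/kg

[CO2*] = 21.2 μmol/kg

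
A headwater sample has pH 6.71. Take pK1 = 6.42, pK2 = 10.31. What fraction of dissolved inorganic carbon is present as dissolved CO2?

α₀ = 1 / (1 + K1/[H⁺] + K1K2/[H⁺]²) = 1 / (1 + 10^+0.29 + 10^-3.31)
   = 1 / (1 + 1.9498 + 0.00048978) = 1/2.9503 = 0.3389

α₀ = 0.339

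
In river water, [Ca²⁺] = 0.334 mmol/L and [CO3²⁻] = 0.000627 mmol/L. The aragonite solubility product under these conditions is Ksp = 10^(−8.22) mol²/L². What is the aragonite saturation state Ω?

Ksp = 10^(−8.22) = 6.026×10^-9
Ω = [Ca²⁺][CO3²⁻]/Ksp = (0.334×10^-3)(0.000627×10^-3) / 6.026×10^-9 = 0.0348

Ω = 0.0348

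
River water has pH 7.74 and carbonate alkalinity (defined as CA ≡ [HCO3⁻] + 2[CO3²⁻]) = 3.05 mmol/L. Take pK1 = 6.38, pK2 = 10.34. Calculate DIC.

CA = [HCO3⁻] + 2[CO3²⁻] = (α₁ + 2α₂)·DIC
At pH 7.74: [H⁺]/K1 = 10^-1.36 = 0.043652, K2/[H⁺] = 10^-2.60 = 0.0025119
α₁ = 1/(1 + 0.043652 + 0.0025119) = 1/1.0462 = 0.9559; α₂ = α₁·K2/[H⁺] = 0.002401
α₁ + 2α₂ = 0.9607
DIC = CA / (α₁ + 2α₂) = 3.05 / 0.9607 = 3.17 mmol/L

DIC = 3.17 mmol/L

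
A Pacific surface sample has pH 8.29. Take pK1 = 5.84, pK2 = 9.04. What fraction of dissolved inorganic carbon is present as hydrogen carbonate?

α₁ = 0.846

α₁ = 1 / (1 + [H⁺]/K1 + K2/[H⁺]) = 1 / (1 + 10^-2.45 + 10^-0.75)
   = 1 / (1 + 0.0035481 + 0.17783) = 1/1.1814 = 0.8465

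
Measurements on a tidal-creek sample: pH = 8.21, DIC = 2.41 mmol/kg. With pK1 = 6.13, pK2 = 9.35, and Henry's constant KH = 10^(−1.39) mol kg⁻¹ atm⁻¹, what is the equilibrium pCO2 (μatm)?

pCO2 = 455 μatm

α₀ = 1 / (1 + K1/[H⁺] + K1K2/[H⁺]²) = 1 / (1 + 10^+2.08 + 10^+0.94)
   = 1 / (1 + 120.23 + 8.7096) = 1/129.94 = 0.007696
[CO2*] = α₀ × DIC = 0.007696 × 2.41 = 0.01855 mmol/kg = 18.55 μmol/kg
pCO2 = [CO2*]/KH = 1.855×10^-5 / 4.074×10^-2 = 455 μatm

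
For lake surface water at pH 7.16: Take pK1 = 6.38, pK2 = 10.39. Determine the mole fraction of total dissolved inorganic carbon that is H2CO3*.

α₀ = 0.142

α₀ = 1 / (1 + K1/[H⁺] + K1K2/[H⁺]²) = 1 / (1 + 10^+0.78 + 10^-2.45)
   = 1 / (1 + 6.0256 + 0.0035481) = 1/7.0291 = 0.1423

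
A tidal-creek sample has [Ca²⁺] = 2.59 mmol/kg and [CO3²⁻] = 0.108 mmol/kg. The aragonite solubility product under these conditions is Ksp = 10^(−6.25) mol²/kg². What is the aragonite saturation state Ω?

Ksp = 10^(−6.25) = 5.623×10^-7
Ω = [Ca²⁺][CO3²⁻]/Ksp = (2.59×10^-3)(0.108×10^-3) / 5.623×10^-7 = 0.497

Ω = 0.497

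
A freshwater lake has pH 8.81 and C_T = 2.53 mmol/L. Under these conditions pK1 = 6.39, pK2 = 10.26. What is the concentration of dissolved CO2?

α₀ = 1 / (1 + K1/[H⁺] + K1K2/[H⁺]²) = 1 / (1 + 10^+2.42 + 10^+0.97)
   = 1 / (1 + 263.03 + 9.3325) = 1/273.36 = 0.003658
[CO2*] = α₀ × DIC = 0.003658 × 2.53 = 0.00926 mmol/L = 9.26 μmol/L

[CO2*] = 9.26 μmol/L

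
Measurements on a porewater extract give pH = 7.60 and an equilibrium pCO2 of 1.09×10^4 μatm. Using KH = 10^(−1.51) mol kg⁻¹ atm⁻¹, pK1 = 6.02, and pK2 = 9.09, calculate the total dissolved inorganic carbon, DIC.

DIC = 13.6 mmol/kg

[CO2*] = KH · pCO2 = 10^(−1.51) × 1.09×10^4×10^-6 = 3.368×10^-4 mol/kg
α₀ = 1/(1 + K1/[H⁺] + K1K2/[H⁺]²) = 1/(1 + 10^+1.58 + 10^+0.09) = 0.02485
DIC = [CO2*]/α₀ = 3.368×10^-4 / 0.02485 = 13.6 mmol/kg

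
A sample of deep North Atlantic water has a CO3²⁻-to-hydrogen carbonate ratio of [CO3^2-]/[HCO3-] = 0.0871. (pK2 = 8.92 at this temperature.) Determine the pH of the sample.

pH = 7.86

From K2 = [H⁺][CO3^2-]/[HCO3-]:  pH = pK2 + log₁₀([CO3^2-]/[HCO3-])
log₁₀(0.0871) = -1.060
pH = 8.92 + (-1.060) = 7.86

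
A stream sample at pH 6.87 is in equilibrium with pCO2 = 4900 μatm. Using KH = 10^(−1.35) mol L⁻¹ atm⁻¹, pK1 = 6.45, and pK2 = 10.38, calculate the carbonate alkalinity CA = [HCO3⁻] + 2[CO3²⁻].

CA = 0.576 mmol/L

[CO2*] = KH · pCO2 = 10^(−1.35) × 4900×10^-6 = 2.189×10^-4 mol/L
α₀ = 1/(1 + K1/[H⁺] + K1K2/[H⁺]²) = 1/(1 + 10^+0.42 + 10^-3.09) = 0.2754
DIC = [CO2*]/α₀ = 2.189×10^-4 / 0.2754 = 0.7948 mmol/L
CA = (α₁ + 2α₂)·DIC = (0.7244 + 2×0.0002239) × 0.7948 = 0.576 mmol/L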